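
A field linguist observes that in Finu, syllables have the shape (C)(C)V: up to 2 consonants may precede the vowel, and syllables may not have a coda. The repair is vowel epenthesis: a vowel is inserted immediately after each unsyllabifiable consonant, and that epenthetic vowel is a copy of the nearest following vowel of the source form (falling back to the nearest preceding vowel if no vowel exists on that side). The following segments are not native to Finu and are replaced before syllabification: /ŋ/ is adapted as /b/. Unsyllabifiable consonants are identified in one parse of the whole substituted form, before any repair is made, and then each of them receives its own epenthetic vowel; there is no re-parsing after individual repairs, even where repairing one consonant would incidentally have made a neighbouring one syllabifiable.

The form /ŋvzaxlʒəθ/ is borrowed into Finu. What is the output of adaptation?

Substitution: /ŋ/ → /b/, giving /bvzaxlʒəθ/.
Under (C)(C)V, the unsyllabifiable consonants are /b/, /x/, /θ/ (no codas are permitted; onsets may contain at most 2 consonants).
Epenthesis after each stranded consonant: /b/ → /ba/, /x/ → /xə/, /θ/ → /θə/.

bavzaxəlʒəθə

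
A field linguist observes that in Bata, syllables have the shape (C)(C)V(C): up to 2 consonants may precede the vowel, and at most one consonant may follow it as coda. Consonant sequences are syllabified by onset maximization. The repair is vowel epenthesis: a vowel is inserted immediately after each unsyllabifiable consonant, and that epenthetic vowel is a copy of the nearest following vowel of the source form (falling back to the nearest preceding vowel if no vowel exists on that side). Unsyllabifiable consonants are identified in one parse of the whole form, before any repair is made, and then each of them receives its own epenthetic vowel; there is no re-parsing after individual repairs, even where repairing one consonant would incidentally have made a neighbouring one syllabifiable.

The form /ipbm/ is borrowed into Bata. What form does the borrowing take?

ipbimi

Under (C)(C)V(C), the unsyllabifiable consonants are /b/, /m/ (at most one coda consonant is licensed; onsets may contain at most 2 consonants).
Each unlicensed consonant becomes the onset of a new syllable: /b/ → /bi/, /m/ → /mi/.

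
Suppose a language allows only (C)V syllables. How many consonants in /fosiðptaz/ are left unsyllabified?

Under (C)V, the unsyllabifiable consonants are /ð/, /p/, /z/ (no codas are permitted; onsets are limited to one consonant).

3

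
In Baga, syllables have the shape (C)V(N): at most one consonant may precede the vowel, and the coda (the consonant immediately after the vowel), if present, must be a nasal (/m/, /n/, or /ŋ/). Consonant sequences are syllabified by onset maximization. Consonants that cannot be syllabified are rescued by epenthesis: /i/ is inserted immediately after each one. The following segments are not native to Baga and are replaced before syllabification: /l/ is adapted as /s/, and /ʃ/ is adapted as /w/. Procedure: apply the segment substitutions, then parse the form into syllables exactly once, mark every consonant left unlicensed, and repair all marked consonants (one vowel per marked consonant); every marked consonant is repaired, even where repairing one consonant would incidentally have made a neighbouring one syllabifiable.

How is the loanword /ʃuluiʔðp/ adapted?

Substitution: /ʃ/ → /w/, /l/ → /s/, giving /wusuiʔðp/.
Under (C)V(N), the unsyllabifiable consonants are /ʔ/, /ð/, /p/ (only a nasal (/m/, /n/, or /ŋ/) is licensed in coda position; onsets are limited to one consonant).
Inserting the epenthetic vowel yields /ʔ/ → /ʔi/, /ð/ → /ði/, /p/ → /pi/.

wusuiʔiðipi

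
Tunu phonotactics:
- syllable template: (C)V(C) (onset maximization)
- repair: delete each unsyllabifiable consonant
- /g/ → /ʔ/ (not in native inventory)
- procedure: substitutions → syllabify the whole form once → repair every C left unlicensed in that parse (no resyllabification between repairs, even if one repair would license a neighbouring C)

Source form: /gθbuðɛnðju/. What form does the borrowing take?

Substitution: /g/ → /ʔ/, giving /ʔθbuðɛnðju/.
Under (C)V(C), the unsyllabifiable consonants are /ʔ/, /θ/, /ð/ (at most one coda consonant is licensed; onsets are limited to one consonant).
Deletion applies to /ʔ/, /θ/, /ð/.

buðɛnju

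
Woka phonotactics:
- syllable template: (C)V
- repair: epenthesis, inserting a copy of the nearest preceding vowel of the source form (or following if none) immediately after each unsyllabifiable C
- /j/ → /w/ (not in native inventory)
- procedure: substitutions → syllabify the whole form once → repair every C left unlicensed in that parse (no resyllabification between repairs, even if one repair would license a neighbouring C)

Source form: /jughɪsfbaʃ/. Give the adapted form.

wuguhɪsɪfɪbaʃa

Substitution: /j/ → /w/, giving /wughɪsfbaʃ/.
The consonants /g/, /s/, /f/, /ʃ/ cannot be parsed into a legal (C)V syllable (no codas are permitted; onsets are limited to one consonant).
Inserting the epenthetic vowel yields /g/ → /gu/, /s/ → /sɪ/, /f/ → /fɪ/, /ʃ/ → /ʃa/.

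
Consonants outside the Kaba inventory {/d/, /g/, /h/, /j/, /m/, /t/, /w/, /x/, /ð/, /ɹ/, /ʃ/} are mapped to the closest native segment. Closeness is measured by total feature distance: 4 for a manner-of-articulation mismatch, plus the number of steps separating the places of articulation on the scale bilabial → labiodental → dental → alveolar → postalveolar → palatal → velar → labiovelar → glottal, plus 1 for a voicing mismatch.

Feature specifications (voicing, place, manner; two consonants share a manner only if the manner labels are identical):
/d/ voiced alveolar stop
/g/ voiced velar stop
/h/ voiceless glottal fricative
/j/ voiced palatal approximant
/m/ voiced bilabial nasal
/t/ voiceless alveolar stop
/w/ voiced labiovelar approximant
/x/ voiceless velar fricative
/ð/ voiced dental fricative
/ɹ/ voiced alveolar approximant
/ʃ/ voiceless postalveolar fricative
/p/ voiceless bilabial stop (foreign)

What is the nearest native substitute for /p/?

/t/ is closest: same manner (stop), place distance 3 (bilabial→alveolar), same voicing; total 3. Next closest is /d/ at distance 4.

t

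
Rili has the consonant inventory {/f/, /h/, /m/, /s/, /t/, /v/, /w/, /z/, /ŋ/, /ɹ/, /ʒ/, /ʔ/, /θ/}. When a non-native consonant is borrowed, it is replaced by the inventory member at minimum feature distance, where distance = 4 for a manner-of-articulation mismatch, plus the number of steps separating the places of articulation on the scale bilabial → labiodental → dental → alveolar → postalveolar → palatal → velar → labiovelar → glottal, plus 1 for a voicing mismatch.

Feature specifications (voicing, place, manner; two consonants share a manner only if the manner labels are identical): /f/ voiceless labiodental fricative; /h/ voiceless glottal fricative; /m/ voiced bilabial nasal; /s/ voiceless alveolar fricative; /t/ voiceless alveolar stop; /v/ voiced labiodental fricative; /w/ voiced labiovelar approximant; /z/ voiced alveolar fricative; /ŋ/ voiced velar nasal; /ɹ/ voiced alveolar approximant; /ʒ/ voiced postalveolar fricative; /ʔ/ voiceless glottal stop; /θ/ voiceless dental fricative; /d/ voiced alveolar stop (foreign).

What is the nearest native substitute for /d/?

/t/ is closest: same manner (stop), place distance 0 (alveolar→alveolar), voicing differs (+1); total 1. Next closest is /z/ at distance 4.

t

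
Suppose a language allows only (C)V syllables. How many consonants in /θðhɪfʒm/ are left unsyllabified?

Syllabifying with onset maximization leaves /θ/, /ð/, /f/, /ʒ/, /m/ stranded (no codas are permitted; onsets are limited to one consonant).

5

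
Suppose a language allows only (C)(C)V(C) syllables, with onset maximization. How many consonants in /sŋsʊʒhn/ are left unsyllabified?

3

The consonants /s/, /h/, /n/ cannot be parsed into a legal (C)(C)V(C) syllable (at most one coda consonant is licensed; onsets may contain at most 2 consonants).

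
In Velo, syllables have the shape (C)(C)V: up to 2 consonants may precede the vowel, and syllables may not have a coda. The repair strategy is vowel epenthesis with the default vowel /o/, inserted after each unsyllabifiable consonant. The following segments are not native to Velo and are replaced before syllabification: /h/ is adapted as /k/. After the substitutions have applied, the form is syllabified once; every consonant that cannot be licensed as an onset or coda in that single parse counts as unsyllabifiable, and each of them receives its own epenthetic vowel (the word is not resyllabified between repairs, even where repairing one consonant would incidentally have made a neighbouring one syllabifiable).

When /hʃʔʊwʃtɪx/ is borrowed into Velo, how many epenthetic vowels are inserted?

3

After substitution the input is /kʃʔʊwʃtɪx/.
The unsyllabifiable consonants are /k/, /w/, /x/; each receives one epenthetic vowel.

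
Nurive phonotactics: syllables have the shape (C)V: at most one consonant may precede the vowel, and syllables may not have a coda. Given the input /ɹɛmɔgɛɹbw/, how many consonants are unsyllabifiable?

3

The consonants /ɹ/, /b/, /w/ cannot be parsed into a legal (C)V syllable (no codas are permitted; onsets are limited to one consonant).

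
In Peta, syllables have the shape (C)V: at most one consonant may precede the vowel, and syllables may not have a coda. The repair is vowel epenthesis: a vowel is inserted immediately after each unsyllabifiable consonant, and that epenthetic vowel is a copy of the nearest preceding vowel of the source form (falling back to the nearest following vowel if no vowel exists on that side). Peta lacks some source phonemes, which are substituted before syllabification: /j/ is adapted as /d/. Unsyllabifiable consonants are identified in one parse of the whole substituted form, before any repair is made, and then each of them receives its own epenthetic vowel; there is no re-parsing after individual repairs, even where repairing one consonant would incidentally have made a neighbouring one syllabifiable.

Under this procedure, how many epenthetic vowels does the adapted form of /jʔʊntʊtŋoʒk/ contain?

5

After substitution the input is /dʔʊntʊtŋoʒk/.
The unsyllabifiable consonants are /d/, /n/, /t/, /ʒ/, /k/; each receives one epenthetic vowel.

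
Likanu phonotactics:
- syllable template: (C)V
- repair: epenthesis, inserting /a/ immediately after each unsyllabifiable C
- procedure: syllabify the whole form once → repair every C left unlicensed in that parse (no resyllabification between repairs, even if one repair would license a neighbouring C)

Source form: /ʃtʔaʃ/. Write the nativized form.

ʃataʔaʃa

Under (C)V, the unsyllabifiable consonants are /ʃ/, /t/, /ʃ/ (no codas are permitted; onsets are limited to one consonant).
Epenthesis after each stranded consonant: /ʃ/ → /ʃa/, /t/ → /ta/, /ʃ/ → /ʃa/.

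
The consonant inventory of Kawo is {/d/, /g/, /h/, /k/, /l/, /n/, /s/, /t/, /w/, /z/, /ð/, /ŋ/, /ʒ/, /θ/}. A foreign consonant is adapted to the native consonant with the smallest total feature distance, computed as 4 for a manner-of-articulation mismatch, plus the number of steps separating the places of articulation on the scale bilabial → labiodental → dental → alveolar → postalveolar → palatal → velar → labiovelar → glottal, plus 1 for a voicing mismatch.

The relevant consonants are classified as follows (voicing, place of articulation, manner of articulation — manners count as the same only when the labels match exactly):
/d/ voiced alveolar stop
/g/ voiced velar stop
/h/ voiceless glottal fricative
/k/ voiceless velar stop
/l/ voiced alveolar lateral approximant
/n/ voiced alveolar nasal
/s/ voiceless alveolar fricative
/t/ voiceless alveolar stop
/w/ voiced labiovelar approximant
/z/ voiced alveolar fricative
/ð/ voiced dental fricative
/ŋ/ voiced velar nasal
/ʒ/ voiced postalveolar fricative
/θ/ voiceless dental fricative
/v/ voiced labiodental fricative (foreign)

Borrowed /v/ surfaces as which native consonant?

ð

/ð/ is closest: same manner (fricative), place distance 1 (labiodental→dental), same voicing; total 1. Next closest is /z/ at distance 2.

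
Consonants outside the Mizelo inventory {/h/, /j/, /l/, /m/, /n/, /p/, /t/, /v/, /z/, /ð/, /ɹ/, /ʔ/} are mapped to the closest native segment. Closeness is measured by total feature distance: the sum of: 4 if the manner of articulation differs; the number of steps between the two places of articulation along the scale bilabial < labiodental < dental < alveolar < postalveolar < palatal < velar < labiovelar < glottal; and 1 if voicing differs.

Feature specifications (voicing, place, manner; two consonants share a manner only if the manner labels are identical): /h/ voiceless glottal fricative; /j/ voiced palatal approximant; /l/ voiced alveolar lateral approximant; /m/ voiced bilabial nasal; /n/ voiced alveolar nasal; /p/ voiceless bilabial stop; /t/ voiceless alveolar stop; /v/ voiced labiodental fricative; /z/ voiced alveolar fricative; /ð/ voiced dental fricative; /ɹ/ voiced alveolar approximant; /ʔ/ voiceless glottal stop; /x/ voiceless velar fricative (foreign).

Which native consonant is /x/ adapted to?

h

/h/ is closest: same manner (fricative), place distance 2 (velar→glottal), same voicing; total 2. Next closest is /z/ at distance 4.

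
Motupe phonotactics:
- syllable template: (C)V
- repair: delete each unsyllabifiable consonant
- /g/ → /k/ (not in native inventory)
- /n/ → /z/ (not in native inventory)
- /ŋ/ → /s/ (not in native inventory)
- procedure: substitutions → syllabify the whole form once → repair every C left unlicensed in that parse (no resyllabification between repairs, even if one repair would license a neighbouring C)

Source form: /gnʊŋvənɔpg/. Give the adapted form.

zʊvəzɔ

Substitution: /g/ → /k/, /n/ → /z/, /ŋ/ → /s/, giving /kzʊsvəzɔpk/.
The consonants /k/, /s/, /p/, /k/ cannot be parsed into a legal (C)V syllable (no codas are permitted; onsets are limited to one consonant).
Deleting the stranded consonants removes /k/, /s/, /p/, /k/.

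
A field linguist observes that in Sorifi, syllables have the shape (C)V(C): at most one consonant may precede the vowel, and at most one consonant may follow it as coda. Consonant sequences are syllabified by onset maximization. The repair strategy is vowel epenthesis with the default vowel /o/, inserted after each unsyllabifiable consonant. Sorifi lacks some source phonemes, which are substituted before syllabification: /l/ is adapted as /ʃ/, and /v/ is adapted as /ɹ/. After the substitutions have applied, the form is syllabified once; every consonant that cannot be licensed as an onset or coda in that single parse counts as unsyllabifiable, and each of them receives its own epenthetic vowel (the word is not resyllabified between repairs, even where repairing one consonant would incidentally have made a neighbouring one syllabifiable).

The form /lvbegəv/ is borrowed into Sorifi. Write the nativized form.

ʃoɹobegəɹ

Substitution: /l/ → /ʃ/, /v/ → /ɹ/, giving /ʃɹbegəɹ/.
Under (C)V(C), the unsyllabifiable consonants are /ʃ/, /ɹ/ (at most one coda consonant is licensed; onsets are limited to one consonant).
Epenthesis after each stranded consonant: /ʃ/ → /ʃo/, /ɹ/ → /ɹo/.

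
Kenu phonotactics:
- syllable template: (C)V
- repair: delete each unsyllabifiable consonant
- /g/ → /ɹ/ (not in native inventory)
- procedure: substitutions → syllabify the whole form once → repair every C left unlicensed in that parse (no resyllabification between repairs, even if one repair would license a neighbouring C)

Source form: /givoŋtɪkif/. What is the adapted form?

Substitution: /g/ → /ɹ/, giving /ɹivoŋtɪkif/.
Syllabifying with onset maximization leaves /ŋ/, /f/ stranded (no codas are permitted; onsets are limited to one consonant).
Deletion applies to /ŋ/, /f/.

ɹivotɪki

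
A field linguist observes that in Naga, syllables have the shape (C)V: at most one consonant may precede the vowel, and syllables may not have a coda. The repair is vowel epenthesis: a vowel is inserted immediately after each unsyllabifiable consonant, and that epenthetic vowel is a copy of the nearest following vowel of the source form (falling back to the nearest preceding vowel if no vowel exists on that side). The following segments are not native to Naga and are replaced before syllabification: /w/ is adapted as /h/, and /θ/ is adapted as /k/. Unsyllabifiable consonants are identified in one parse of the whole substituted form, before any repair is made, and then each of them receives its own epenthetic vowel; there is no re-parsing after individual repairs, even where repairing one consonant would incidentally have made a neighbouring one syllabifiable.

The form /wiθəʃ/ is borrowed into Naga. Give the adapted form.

Substitution: /w/ → /h/, /θ/ → /k/, giving /hikəʃ/.
Under (C)V, the unsyllabifiable consonants are /ʃ/ (no codas are permitted; onsets are limited to one consonant).
Inserting the epenthetic vowel yields /ʃ/ → /ʃə/.

hikəʃə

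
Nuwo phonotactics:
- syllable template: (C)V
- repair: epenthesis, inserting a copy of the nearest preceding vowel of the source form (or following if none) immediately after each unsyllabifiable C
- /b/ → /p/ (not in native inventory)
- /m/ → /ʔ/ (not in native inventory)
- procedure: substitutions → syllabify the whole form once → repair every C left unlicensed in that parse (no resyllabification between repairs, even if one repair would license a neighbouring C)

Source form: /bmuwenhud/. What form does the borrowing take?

Substitution: /b/ → /p/, /m/ → /ʔ/, giving /pʔuwenhud/.
The consonants /p/, /n/, /d/ cannot be parsed into a legal (C)V syllable (no codas are permitted; onsets are limited to one consonant).
Each unlicensed consonant becomes the onset of a new syllable: /p/ → /pu/, /n/ → /ne/, /d/ → /du/.

puʔuwenehudu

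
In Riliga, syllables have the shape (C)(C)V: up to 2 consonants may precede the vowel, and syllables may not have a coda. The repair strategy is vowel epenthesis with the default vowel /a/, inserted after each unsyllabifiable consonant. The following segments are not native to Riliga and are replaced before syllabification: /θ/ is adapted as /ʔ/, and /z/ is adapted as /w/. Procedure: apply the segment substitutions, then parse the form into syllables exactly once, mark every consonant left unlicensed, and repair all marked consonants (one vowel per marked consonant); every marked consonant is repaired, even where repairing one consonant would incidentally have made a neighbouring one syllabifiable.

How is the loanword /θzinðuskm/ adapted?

ʔwinðusakama

Substitution: /θ/ → /ʔ/, /z/ → /w/, giving /ʔwinðuskm/.
The consonants /s/, /k/, /m/ cannot be parsed into a legal (C)(C)V syllable (no codas are permitted; onsets may contain at most 2 consonants).
Inserting the epenthetic vowel yields /s/ → /sa/, /k/ → /ka/, /m/ → /ma/.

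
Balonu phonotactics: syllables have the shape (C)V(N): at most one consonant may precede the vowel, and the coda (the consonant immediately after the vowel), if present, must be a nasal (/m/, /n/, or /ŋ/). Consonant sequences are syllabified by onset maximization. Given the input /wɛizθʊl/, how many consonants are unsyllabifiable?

Under (C)V(N), the unsyllabifiable consonants are /z/, /l/ (only a nasal (/m/, /n/, or /ŋ/) is licensed in coda position; onsets are limited to one consonant).

2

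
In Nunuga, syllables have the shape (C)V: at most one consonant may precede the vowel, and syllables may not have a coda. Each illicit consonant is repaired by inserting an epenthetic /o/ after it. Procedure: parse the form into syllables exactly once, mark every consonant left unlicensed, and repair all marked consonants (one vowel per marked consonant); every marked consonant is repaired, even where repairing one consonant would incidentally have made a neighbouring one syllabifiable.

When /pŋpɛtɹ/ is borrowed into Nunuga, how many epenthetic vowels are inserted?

4

The unsyllabifiable consonants are /p/, /ŋ/, /t/, /ɹ/; each receives one epenthetic vowel.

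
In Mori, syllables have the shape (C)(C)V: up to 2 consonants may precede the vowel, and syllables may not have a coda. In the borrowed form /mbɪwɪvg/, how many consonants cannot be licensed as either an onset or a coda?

2

Under (C)(C)V, the unsyllabifiable consonants are /v/, /g/ (no codas are permitted; onsets may contain at most 2 consonants).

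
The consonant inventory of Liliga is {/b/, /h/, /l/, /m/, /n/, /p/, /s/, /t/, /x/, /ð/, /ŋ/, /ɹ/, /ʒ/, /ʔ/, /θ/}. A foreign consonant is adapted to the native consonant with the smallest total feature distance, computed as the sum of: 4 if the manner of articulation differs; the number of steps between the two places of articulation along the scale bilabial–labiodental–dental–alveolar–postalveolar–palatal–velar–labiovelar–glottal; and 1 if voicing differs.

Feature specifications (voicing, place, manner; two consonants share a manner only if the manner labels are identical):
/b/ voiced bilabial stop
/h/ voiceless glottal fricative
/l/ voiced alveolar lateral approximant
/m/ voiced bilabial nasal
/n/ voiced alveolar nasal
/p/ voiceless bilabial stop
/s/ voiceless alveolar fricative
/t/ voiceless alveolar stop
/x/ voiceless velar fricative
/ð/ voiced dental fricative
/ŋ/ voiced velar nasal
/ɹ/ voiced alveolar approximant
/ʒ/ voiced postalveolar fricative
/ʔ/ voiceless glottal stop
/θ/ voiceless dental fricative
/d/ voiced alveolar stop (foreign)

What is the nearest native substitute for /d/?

/t/ is closest: same manner (stop), place distance 0 (alveolar→alveolar), voicing differs (+1); total 1. Next closest is /b/ at distance 3.

t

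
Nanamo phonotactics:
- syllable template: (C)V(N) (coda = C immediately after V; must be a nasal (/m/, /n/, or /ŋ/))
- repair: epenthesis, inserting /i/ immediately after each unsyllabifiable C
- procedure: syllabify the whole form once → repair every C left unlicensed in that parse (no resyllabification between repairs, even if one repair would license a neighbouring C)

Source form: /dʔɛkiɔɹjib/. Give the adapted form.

Syllabifying with onset maximization leaves /d/, /ɹ/, /b/ stranded (only a nasal (/m/, /n/, or /ŋ/) is licensed in coda position; onsets are limited to one consonant).
Epenthesis after each stranded consonant: /d/ → /di/, /ɹ/ → /ɹi/, /b/ → /bi/.

diʔɛkiɔɹijibi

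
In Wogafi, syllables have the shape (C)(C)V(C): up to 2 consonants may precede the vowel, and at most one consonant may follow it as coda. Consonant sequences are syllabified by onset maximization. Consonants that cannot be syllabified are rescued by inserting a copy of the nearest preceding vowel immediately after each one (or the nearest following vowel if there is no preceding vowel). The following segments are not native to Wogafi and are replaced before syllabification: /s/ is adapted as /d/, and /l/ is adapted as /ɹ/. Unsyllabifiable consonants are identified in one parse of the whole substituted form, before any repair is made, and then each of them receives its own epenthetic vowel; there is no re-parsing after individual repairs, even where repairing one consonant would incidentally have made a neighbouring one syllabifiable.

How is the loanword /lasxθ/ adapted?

ɹadxaθa

Substitution: /l/ → /ɹ/, /s/ → /d/, giving /ɹadxθ/.
The consonants /x/, /θ/ cannot be parsed into a legal (C)(C)V(C) syllable (at most one coda consonant is licensed; onsets may contain at most 2 consonants).
Epenthesis after each stranded consonant: /x/ → /xa/, /θ/ → /θa/.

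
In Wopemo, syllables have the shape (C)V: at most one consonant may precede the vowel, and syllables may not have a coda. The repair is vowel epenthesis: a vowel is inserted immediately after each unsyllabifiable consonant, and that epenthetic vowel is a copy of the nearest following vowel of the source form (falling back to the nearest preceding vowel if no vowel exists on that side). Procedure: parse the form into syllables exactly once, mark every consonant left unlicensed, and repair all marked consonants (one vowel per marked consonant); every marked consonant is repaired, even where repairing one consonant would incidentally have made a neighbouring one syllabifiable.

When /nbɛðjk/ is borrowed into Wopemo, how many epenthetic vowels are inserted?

The unsyllabifiable consonants are /n/, /ð/, /j/, /k/; each receives one epenthetic vowel.

4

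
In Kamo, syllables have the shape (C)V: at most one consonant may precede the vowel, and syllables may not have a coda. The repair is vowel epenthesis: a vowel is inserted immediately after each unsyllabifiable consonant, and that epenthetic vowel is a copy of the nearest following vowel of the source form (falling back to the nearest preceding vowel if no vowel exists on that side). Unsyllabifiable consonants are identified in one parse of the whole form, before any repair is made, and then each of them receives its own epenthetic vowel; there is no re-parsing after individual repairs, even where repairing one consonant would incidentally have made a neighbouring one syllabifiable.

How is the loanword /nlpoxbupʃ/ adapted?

Syllabifying with onset maximization leaves /n/, /l/, /x/, /p/, /ʃ/ stranded (no codas are permitted; onsets are limited to one consonant).
Epenthesis after each stranded consonant: /n/ → /no/, /l/ → /lo/, /x/ → /xu/, /p/ → /pu/, /ʃ/ → /ʃu/.

nolopoxubupuʃu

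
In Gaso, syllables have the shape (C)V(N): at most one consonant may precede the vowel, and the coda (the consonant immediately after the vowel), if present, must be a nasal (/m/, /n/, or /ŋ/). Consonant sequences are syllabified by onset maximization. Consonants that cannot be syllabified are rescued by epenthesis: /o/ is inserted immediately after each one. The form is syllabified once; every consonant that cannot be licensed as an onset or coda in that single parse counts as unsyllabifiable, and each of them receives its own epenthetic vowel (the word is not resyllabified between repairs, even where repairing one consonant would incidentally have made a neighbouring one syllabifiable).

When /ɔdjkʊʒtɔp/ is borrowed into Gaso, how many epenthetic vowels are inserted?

The unsyllabifiable consonants are /d/, /j/, /ʒ/, /p/; each receives one epenthetic vowel.

4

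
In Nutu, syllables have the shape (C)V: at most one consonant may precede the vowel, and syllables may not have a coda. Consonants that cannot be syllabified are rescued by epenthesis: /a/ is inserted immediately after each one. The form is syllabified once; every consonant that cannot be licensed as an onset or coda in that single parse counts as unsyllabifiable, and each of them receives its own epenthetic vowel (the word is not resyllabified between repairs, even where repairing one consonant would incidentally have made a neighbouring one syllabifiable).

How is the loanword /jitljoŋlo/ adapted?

Under (C)V, the unsyllabifiable consonants are /t/, /l/, /ŋ/ (no codas are permitted; onsets are limited to one consonant).
Inserting the epenthetic vowel yields /t/ → /ta/, /l/ → /la/, /ŋ/ → /ŋa/.

jitalajoŋalo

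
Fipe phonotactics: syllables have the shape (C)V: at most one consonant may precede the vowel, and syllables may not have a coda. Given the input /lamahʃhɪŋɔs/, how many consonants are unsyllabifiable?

3

Syllabifying with onset maximization leaves /h/, /ʃ/, /s/ stranded (no codas are permitted; onsets are limited to one consonant).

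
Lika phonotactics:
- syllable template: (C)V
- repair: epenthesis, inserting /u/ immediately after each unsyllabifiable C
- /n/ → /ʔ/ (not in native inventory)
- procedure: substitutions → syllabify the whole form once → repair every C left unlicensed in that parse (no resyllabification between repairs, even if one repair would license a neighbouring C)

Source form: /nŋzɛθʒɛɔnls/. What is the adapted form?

Substitution: /n/ → /ʔ/, giving /ʔŋzɛθʒɛɔʔls/.
The consonants /ʔ/, /ŋ/, /θ/, /ʔ/, /l/, /s/ cannot be parsed into a legal (C)V syllable (no codas are permitted; onsets are limited to one consonant).
Each unlicensed consonant becomes the onset of a new syllable: /ʔ/ → /ʔu/, /ŋ/ → /ŋu/, /θ/ → /θu/, /ʔ/ → /ʔu/, /l/ → /lu/, /s/ → /su/.

ʔuŋuzɛθuʒɛɔʔulusu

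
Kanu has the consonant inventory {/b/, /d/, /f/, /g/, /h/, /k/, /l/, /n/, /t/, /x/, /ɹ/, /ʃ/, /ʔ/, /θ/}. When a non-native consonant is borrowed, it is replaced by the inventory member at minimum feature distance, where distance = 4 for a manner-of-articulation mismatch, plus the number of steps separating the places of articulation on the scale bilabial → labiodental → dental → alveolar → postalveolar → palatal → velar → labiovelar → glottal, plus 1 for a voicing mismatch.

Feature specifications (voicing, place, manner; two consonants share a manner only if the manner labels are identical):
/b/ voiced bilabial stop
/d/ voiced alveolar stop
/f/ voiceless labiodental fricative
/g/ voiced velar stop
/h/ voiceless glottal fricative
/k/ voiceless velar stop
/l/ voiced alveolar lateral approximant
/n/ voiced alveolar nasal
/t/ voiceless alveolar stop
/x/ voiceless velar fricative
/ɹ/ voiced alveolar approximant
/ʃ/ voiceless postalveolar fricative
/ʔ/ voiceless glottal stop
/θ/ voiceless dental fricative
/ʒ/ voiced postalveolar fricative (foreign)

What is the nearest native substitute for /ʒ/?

ʃ

/ʃ/ is closest: same manner (fricative), place distance 0 (postalveolar→postalveolar), voicing differs (+1); total 1. Next closest is /x/ at distance 3.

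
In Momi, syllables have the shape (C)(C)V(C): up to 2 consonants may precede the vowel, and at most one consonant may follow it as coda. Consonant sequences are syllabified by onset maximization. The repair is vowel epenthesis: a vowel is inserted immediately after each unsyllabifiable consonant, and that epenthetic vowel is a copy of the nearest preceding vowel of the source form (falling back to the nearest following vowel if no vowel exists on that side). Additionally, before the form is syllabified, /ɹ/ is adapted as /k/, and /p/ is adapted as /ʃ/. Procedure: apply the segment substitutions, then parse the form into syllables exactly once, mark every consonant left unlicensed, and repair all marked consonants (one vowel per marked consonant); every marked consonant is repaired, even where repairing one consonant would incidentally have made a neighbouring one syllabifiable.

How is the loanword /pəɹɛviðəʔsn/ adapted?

Substitution: /p/ → /ʃ/, /ɹ/ → /k/, giving /ʃəkɛviðəʔsn/.
The consonants /s/, /n/ cannot be parsed into a legal (C)(C)V(C) syllable (at most one coda consonant is licensed; onsets may contain at most 2 consonants).
Each unlicensed consonant becomes the onset of a new syllable: /s/ → /sə/, /n/ → /nə/.

ʃəkɛviðəʔsənə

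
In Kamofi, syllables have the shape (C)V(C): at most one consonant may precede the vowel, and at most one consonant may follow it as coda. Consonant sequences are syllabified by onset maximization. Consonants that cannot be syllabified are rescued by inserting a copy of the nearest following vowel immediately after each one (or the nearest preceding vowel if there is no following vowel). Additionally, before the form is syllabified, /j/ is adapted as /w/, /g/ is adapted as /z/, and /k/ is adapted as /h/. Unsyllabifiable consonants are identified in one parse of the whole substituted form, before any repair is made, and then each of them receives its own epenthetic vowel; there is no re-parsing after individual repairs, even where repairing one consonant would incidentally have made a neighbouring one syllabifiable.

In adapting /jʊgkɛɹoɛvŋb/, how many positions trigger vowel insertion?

After substitution the input is /wʊzhɛɹoɛvŋb/.
The unsyllabifiable consonants are /ŋ/, /b/; each receives one epenthetic vowel.

2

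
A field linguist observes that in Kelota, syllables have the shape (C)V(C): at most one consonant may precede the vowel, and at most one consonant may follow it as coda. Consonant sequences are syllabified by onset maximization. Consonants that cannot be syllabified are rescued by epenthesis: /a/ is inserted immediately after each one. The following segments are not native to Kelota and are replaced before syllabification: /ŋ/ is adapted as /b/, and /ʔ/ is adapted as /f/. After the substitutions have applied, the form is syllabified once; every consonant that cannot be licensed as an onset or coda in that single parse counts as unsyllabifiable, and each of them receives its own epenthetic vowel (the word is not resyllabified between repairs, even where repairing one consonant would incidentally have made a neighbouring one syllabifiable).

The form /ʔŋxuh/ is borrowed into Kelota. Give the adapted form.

fabaxuh

Substitution: /ʔ/ → /f/, /ŋ/ → /b/, giving /fbxuh/.
Under (C)V(C), the unsyllabifiable consonants are /f/, /b/ (at most one coda consonant is licensed; onsets are limited to one consonant).
Inserting the epenthetic vowel yields /f/ → /fa/, /b/ → /ba/.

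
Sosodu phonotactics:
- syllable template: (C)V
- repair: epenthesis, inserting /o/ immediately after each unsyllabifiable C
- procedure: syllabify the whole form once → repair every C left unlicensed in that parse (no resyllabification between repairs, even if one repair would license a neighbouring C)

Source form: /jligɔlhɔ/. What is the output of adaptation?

The consonants /j/, /l/ cannot be parsed into a legal (C)V syllable (no codas are permitted; onsets are limited to one consonant).
Inserting the epenthetic vowel yields /j/ → /jo/, /l/ → /lo/.

joligɔlohɔ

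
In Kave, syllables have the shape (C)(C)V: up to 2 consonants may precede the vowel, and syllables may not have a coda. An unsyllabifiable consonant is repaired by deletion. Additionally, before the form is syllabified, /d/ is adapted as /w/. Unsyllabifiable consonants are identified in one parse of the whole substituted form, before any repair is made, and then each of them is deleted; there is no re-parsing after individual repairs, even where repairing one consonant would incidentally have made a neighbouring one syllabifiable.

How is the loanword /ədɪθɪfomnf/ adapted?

Substitution: /d/ → /w/, giving /əwɪθɪfomnf/.
The consonants /m/, /n/, /f/ cannot be parsed into a legal (C)(C)V syllable (no codas are permitted; onsets may contain at most 2 consonants).
Deleting the stranded consonants removes /m/, /n/, /f/.

əwɪθɪfo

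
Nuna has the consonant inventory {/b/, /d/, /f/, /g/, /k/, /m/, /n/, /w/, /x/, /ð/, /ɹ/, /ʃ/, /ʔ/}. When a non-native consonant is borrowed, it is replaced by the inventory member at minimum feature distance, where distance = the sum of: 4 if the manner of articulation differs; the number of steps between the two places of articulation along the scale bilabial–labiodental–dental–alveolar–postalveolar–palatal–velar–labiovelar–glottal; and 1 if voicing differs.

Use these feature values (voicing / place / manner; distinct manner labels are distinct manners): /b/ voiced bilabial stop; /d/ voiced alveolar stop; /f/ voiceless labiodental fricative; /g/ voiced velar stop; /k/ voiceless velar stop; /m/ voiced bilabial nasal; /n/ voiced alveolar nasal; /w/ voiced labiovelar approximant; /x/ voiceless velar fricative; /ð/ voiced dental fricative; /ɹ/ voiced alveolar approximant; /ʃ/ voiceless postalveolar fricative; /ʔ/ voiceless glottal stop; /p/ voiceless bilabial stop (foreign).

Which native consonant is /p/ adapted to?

/b/ is closest: same manner (stop), place distance 0 (bilabial→bilabial), voicing differs (+1); total 1. Next closest is /d/ at distance 4.

b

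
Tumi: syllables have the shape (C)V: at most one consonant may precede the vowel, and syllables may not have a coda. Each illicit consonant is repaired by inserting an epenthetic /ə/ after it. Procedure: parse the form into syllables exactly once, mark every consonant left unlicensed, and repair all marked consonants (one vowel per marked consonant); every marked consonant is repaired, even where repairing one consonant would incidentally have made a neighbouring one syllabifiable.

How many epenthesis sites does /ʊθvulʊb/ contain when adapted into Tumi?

2

The unsyllabifiable consonants are /θ/, /b/; each receives one epenthetic vowel.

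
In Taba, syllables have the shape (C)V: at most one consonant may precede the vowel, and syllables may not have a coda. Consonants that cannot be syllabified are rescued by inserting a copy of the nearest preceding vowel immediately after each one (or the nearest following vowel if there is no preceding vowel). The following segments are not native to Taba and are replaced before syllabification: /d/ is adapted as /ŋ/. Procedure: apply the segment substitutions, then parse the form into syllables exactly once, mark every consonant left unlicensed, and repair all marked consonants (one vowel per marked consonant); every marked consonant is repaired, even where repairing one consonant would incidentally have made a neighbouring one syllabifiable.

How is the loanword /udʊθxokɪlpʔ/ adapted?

uŋʊθʊxokɪlɪpɪʔɪ

Substitution: /d/ → /ŋ/, giving /uŋʊθxokɪlpʔ/.
Syllabifying with onset maximization leaves /θ/, /l/, /p/, /ʔ/ stranded (no codas are permitted; onsets are limited to one consonant).
Each unlicensed consonant becomes the onset of a new syllable: /θ/ → /θʊ/, /l/ → /lɪ/, /p/ → /pɪ/, /ʔ/ → /ʔɪ/.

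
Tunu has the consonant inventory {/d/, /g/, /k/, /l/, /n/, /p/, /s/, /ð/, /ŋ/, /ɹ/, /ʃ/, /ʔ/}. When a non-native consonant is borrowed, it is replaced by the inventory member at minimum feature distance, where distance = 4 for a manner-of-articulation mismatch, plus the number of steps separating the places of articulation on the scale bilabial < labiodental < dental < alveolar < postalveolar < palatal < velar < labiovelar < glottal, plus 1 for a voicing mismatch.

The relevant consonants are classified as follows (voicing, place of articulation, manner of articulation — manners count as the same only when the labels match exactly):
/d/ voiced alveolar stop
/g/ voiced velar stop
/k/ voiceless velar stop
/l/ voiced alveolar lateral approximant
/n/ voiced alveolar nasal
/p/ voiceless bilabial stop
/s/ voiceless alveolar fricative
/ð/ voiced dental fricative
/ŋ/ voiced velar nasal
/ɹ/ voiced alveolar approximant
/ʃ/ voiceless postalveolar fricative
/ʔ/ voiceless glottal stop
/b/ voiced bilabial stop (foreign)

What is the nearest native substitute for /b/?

/p/ is closest: same manner (stop), place distance 0 (bilabial→bilabial), voicing differs (+1); total 1. Next closest is /d/ at distance 3.

p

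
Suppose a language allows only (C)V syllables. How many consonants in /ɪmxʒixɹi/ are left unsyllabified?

3

Syllabifying with onset maximization leaves /m/, /x/, /x/ stranded (no codas are permitted; onsets are limited to one consonant).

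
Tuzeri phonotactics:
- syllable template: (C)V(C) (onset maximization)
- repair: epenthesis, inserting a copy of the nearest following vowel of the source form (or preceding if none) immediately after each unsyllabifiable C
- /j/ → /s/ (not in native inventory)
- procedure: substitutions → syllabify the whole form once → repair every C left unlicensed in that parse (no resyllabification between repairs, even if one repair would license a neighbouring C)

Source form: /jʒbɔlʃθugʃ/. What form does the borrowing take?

sɔʒɔbɔlʃuθugʃu

Substitution: /j/ → /s/, giving /sʒbɔlʃθugʃ/.
Syllabifying with onset maximization leaves /s/, /ʒ/, /ʃ/, /ʃ/ stranded (at most one coda consonant is licensed; onsets are limited to one consonant).
Each unlicensed consonant becomes the onset of a new syllable: /s/ → /sɔ/, /ʒ/ → /ʒɔ/, /ʃ/ → /ʃu/, /ʃ/ → /ʃu/.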